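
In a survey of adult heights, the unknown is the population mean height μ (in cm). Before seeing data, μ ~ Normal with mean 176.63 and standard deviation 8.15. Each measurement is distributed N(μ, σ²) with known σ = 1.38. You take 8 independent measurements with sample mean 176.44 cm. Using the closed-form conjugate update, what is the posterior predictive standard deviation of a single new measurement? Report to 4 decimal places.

1.4634

For Normal data with known variance σ², a Normal(μ₀, σ₀²) prior on μ is conjugate. Posterior precision = 1/σ₀² + n/σ²; posterior mean is the precision-weighted average of μ₀ and x̄.
σ₀² = 8.15² = 66.4225, σ² = 1.38² = 1.9044; σ² + n·σ₀² = 1.9044 + 8·66.4225 = 533.2844.
Posterior precision = 1/σ₀² + n/σ² = 1/66.4225 + 8/1.9044 = (σ² + n·σ₀²)/(σ₀²σ²) = 533.2844/(66.4225·1.9044); posterior variance σₙ² = σ₀²σ²/(σ² + n·σ₀²) = 66.4225·1.9044/533.2844 = 0.237200.
Predictive variance for one new observation = σₙ² + σ² = 66.4225·1.9044/533.2844 + 1.9044 = σ²·(σ₀² + 533.2844)/533.2844 = 1.9044·599.7069/533.2844 = 2.141600; SD = √(1.9044·599.7069/533.2844) = 1.4634.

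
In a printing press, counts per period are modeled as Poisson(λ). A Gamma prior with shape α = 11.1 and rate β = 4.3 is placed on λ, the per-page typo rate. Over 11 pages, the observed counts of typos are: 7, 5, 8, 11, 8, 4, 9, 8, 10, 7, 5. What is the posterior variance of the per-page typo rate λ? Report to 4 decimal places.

0.3977

With a Gamma(shape α, rate β) prior, the Poisson likelihood is conjugate: the posterior is Gamma(α + ΣXᵢ, β + n).
Sum of counts S = 82 over n = 11 pages.
Posterior: Gamma(α+S, β+n) = Gamma(11.1+82, 4.3+11) = Gamma(93.1, 15.3).
Var = α/β² = 93.1/15.3² = 0.3977.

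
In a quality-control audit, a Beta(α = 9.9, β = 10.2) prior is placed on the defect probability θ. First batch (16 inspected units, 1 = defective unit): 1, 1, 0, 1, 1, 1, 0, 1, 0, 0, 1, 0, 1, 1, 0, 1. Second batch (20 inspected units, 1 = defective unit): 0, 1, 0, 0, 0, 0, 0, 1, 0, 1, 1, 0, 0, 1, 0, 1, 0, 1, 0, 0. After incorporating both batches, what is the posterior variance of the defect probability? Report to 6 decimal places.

0.004371

The Beta prior is conjugate to a Binomial/Bernoulli likelihood; the update adds successes to α and failures to β.
After batch 1: Beta(9.9+10, 10.2+6) = Beta(19.9, 16.2).
After batch 2: Beta(19.9+7, 16.2+13) = Beta(26.9, 29.2).
Var = αβ/((α+β)²(α+β+1)) = 26.9·29.2/(56.1²·57.1) = 0.004371.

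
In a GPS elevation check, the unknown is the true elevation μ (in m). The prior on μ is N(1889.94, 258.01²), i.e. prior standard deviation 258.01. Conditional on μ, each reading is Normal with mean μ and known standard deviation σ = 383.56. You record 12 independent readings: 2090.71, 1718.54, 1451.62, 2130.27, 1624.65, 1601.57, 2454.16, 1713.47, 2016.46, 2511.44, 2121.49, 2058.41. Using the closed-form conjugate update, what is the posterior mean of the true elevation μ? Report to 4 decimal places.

For Normal data with known variance σ², a Normal(μ₀, σ₀²) prior on μ is conjugate. Posterior precision = 1/σ₀² + n/σ²; posterior mean is the precision-weighted average of μ₀ and x̄.
Σxᵢ = 2090.71 + 1718.54 + 1451.62 + 2130.27 + 1624.65 + 1601.57 + 2454.16 + 1713.47 + 2016.46 + 2511.44 + 2121.49 + 2058.41 = 23492.79, so n·x̄ = 23492.79.
σ₀² = 258.01² = 66569.1601, σ² = 383.56² = 147118.2736; σ² + n·σ₀² = 147118.2736 + 12·66569.1601 = 945948.1948.
Posterior mean = (μ₀/σ₀² + n·x̄/σ²)/(1/σ₀² + n/σ²) = (σ²·μ₀ + σ₀²·n·x̄)/(σ² + n·σ₀²) = (147118.2736·1889.94 + 66569.1601·23492.79)/945948.1948 = 1841940008.713263/945948.1948 = 1947.1891.

1947.1891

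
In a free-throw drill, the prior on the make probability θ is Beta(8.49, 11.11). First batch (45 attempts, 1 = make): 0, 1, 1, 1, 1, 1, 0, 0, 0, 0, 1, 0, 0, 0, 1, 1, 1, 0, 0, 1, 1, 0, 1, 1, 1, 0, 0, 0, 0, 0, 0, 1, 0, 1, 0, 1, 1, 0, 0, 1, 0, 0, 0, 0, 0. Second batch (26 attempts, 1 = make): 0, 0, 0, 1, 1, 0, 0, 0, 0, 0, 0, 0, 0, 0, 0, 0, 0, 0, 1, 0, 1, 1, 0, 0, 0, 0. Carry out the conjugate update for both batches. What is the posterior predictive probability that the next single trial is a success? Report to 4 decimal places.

The Beta prior is conjugate to a Binomial/Bernoulli likelihood; the update adds successes to α and failures to β.
After batch 1: Beta(8.49+19, 11.11+26) = Beta(27.49, 37.11).
After batch 2: Beta(27.49+5, 37.11+21) = Beta(32.49, 58.11).
For a single future Bernoulli trial, P(success | data) = α/(α+β) = 0.3586.

0.3586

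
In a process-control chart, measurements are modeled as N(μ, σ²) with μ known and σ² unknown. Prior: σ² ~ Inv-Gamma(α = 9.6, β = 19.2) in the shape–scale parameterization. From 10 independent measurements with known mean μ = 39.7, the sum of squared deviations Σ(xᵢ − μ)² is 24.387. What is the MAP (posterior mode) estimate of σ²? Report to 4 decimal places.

With known mean μ and an Inverse-Gamma(α, β) prior on σ², the Normal likelihood is conjugate: posterior is Inv-Gamma(α + n/2, β + Σ(xᵢ−μ)²/2).
Posterior: Inv-Gamma(9.6 + 10/2, 19.2 + 24.387/2) = Inv-Gamma(14.60, 31.3935).
Mode = β/(α+1) = 31.3935/15.60 = 2.0124.

2.0124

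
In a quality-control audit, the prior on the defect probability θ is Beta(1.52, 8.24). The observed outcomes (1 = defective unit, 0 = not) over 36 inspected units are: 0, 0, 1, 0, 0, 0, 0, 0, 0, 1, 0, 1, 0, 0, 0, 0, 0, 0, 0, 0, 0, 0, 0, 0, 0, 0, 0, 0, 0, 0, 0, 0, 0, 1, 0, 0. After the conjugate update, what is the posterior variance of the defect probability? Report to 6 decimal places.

0.002269

The Beta prior is conjugate to a Binomial/Bernoulli likelihood; the update adds successes to α and failures to β.
Posterior: Beta(α+k, β+n−k) = Beta(1.52+4, 8.24+32) = Beta(5.52, 40.24).
Var = αβ/((α+β)²(α+β+1)) = 5.52·40.24/(45.76²·46.76) = 0.002269.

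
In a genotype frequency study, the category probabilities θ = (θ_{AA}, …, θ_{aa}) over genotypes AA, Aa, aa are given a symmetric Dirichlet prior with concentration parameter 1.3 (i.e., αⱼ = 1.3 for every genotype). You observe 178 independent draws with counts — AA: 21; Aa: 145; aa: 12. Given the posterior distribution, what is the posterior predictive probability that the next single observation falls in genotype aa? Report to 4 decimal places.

0.0731

The Dirichlet prior is conjugate to the Multinomial likelihood: each posterior αⱼ = prior αⱼ + observed count nⱼ.
Posterior concentration: (22.3, 146.3, 13.3), total = 181.9.
P(next = aa | data) = α_{aa}/Σα = 0.0731.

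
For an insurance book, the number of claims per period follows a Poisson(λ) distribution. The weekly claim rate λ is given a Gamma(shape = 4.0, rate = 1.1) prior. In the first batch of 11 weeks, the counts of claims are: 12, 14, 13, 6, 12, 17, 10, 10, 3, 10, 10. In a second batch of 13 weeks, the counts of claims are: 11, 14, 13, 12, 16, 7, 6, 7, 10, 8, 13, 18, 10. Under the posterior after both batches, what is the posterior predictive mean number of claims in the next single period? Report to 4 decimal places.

10.5976

With a Gamma(shape α, rate β) prior, the Poisson likelihood is conjugate: the posterior is Gamma(α + ΣXᵢ, β + n).
Batch 1: sum of counts S = 117 over n = 11 weeks.
After batch 1: Gamma(α+S, β+n) = Gamma(4.0+117, 1.1+11) = Gamma(121.0, 12.1).
Batch 2: sum of counts S = 145 over n = 13 weeks.
After batch 2: Gamma(α+S, β+n) = Gamma(121.0+145, 12.1+13) = Gamma(266.0, 25.1).
The predictive distribution for one future period is NegBinom with mean α/β = 10.5976.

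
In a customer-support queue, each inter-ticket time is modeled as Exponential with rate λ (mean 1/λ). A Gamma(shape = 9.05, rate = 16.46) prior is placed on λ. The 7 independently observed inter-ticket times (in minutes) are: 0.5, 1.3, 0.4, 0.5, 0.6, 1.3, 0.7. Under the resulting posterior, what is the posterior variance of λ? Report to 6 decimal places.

With a Gamma(shape α, rate β) prior on the exponential rate λ, the posterior after n observations with total T = Σxᵢ is Gamma(α+n, β+T).
Sum of observations T = 5.3 minutes; n = 7.
Posterior: Gamma(9.05+7, 16.46+5.3) = Gamma(16.05, 21.76).
Var = α/β² = 0.033897.

0.033897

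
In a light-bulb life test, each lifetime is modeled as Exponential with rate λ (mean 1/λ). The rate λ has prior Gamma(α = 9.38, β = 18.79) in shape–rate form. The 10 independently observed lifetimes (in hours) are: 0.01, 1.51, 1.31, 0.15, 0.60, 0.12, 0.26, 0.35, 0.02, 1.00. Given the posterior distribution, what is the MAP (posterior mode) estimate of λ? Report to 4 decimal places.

0.7620

With a Gamma(shape α, rate β) prior on the exponential rate λ, the posterior after n observations with total T = Σxᵢ is Gamma(α+n, β+T).
Sum of observations T = 5.33 hours; n = 10.
Posterior: Gamma(9.38+10, 18.79+5.33) = Gamma(19.38, 24.12).
Mode = (α−1)/β = 0.7620.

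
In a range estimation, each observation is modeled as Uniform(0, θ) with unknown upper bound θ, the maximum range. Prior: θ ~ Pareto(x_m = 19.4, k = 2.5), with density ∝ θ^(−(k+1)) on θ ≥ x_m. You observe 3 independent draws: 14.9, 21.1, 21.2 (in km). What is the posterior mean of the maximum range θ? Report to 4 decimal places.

A Pareto(scale x_m, shape k) prior on the upper bound θ of Uniform(0, θ) is conjugate: posterior is Pareto(max(x_m, max xᵢ), k + n).
Sample maximum = 21.2; prior scale x_m = 19.4 → posterior scale = max = 21.2.
Posterior shape = 2.5 + 3 = 5.5.
E[θ|data] = k·x_m/(k−1) = 5.5·21.2/4.5 = 25.9111.

25.9111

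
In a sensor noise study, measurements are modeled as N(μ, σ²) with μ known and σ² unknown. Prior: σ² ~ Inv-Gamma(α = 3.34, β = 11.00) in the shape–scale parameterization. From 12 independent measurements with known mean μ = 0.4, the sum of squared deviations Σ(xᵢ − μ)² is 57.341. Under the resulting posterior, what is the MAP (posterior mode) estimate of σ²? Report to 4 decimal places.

With known mean μ and an Inverse-Gamma(α, β) prior on σ², the Normal likelihood is conjugate: posterior is Inv-Gamma(α + n/2, β + Σ(xᵢ−μ)²/2).
Posterior: Inv-Gamma(3.34 + 12/2, 11.00 + 57.341/2) = Inv-Gamma(9.34, 39.6705).
Mode = β/(α+1) = 39.6705/10.34 = 3.8366.

3.8366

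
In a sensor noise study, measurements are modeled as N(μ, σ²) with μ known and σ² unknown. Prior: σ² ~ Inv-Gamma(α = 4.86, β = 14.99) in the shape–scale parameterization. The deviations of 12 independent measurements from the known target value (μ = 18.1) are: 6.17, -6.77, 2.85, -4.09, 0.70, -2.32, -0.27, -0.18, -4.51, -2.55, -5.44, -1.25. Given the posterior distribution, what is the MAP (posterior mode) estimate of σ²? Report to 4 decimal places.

8.5459

With known mean μ and an Inverse-Gamma(α, β) prior on σ², the Normal likelihood is conjugate: posterior is Inv-Gamma(α + n/2, β + Σ(xᵢ−μ)²/2).
Σ(xᵢ−μ)² = (6.17)² + (-6.77)² + (2.85)² + (-4.09)² + (0.70)² + (-2.32)² + (-0.27)² + (-0.18)² + (-4.51)² + (-2.55)² + (-5.44)² + (-1.25)² = 172.7288.
Posterior: Inv-Gamma(4.86 + 12/2, 14.99 + 172.7288/2) = Inv-Gamma(10.86, 101.35440).
Mode = β/(α+1) = 101.35440/11.86 = 8.5459.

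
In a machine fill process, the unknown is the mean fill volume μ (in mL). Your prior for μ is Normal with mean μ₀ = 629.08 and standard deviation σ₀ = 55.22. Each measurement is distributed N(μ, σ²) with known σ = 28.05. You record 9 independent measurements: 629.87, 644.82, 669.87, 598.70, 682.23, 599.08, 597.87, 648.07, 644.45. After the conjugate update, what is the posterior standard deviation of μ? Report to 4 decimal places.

9.2188

For Normal data with known variance σ², a Normal(μ₀, σ₀²) prior on μ is conjugate. Posterior precision = 1/σ₀² + n/σ²; posterior mean is the precision-weighted average of μ₀ and x̄.
σ₀² = 55.22² = 3049.2484, σ² = 28.05² = 786.8025; σ² + n·σ₀² = 786.8025 + 9·3049.2484 = 28230.0381.
Posterior precision = 1/σ₀² + n/σ² = 1/3049.2484 + 9/786.8025 = (σ² + n·σ₀²)/(σ₀²σ²) = 28230.0381/(3049.2484·786.8025); posterior variance σₙ² = σ₀²σ²/(σ² + n·σ₀²) = 3049.2484·786.8025/28230.0381 = 84.985938.
Posterior SD = √σₙ² = √(3049.2484·786.8025/28230.0381) = 9.2188.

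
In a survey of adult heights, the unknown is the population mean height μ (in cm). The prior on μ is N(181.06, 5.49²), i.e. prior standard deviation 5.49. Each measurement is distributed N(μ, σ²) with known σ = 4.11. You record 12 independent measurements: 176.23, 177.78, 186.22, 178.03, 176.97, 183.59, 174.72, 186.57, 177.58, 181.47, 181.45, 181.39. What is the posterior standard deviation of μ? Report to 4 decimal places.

For Normal data with known variance σ², a Normal(μ₀, σ₀²) prior on μ is conjugate. Posterior precision = 1/σ₀² + n/σ²; posterior mean is the precision-weighted average of μ₀ and x̄.
σ₀² = 5.49² = 30.1401, σ² = 4.11² = 16.8921; σ² + n·σ₀² = 16.8921 + 12·30.1401 = 378.5733.
Posterior precision = 1/σ₀² + n/σ² = 1/30.1401 + 12/16.8921 = (σ² + n·σ₀²)/(σ₀²σ²) = 378.5733/(30.1401·16.8921); posterior variance σₙ² = σ₀²σ²/(σ² + n·σ₀²) = 30.1401·16.8921/378.5733 = 1.344864.
Posterior SD = √σₙ² = √(30.1401·16.8921/378.5733) = 1.1597.

1.1597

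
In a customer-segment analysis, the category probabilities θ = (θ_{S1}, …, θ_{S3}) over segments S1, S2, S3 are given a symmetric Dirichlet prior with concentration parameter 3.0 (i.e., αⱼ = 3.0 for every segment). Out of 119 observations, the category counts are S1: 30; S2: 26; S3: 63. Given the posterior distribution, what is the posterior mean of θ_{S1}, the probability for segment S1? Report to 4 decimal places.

The Dirichlet prior is conjugate to the Multinomial likelihood: each posterior αⱼ = prior αⱼ + observed count nⱼ.
Posterior concentration: (33.0, 29.0, 66.0), total = 128.0.
E[θ_{S1}|data] = α_{S1}/Σα = 33.0/128.0 = 0.2578.

0.2578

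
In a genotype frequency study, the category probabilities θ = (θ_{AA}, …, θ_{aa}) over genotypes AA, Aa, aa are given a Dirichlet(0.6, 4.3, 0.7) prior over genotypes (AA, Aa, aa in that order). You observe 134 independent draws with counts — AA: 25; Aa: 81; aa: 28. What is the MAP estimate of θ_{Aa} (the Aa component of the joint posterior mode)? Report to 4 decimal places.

0.6171

The Dirichlet prior is conjugate to the Multinomial likelihood: each posterior αⱼ = prior αⱼ + observed count nⱼ.
Posterior concentration: (25.6, 85.3, 28.7), total = 139.6.
Joint mode component: (α_{Aa}−1)/(Σα−K) = 84.3/136.6 = 0.6171.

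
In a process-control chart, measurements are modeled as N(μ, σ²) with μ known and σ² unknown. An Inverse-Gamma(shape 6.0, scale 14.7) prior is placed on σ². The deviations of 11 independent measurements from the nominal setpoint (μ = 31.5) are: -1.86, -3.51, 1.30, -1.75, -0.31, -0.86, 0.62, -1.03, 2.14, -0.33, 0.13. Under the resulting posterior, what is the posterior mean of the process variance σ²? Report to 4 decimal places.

With known mean μ and an Inverse-Gamma(α, β) prior on σ², the Normal likelihood is conjugate: posterior is Inv-Gamma(α + n/2, β + Σ(xᵢ−μ)²/2).
Σ(xᵢ−μ)² = (-1.86)² + (-3.51)² + (1.30)² + (-1.75)² + (-0.31)² + (-0.86)² + (0.62)² + (-1.03)² + (2.14)² + (-0.33)² + (0.13)² = 27.5186.
Posterior: Inv-Gamma(6.0 + 11/2, 14.7 + 27.5186/2) = Inv-Gamma(11.50, 28.45930).
E[σ²|data] = β/(α−1) = 28.45930/10.50 = 2.7104.

2.7104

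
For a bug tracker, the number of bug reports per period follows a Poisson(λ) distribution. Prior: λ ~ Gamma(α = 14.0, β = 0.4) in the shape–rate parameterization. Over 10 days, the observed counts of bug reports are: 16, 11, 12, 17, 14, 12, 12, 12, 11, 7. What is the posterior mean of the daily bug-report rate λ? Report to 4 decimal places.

With a Gamma(shape α, rate β) prior, the Poisson likelihood is conjugate: the posterior is Gamma(α + ΣXᵢ, β + n).
Sum of counts S = 124 over n = 10 days.
Posterior: Gamma(α+S, β+n) = Gamma(14.0+124, 0.4+10) = Gamma(138.0, 10.4).
Posterior mean = α/β = 138.0/10.4 = 13.2692.

13.2692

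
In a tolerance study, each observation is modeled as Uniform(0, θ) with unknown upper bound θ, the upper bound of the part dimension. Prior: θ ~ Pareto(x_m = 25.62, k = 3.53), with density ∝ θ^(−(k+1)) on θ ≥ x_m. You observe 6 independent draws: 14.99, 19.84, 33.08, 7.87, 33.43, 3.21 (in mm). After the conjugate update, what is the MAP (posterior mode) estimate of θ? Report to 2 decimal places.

A Pareto(scale x_m, shape k) prior on the upper bound θ of Uniform(0, θ) is conjugate: posterior is Pareto(max(x_m, max xᵢ), k + n).
Sample maximum = 33.43; prior scale x_m = 25.62 → posterior scale = max = 33.43.
Posterior shape = 3.53 + 6 = 9.53.
The Pareto density is decreasing on [x_m, ∞), so the mode is x_m = 33.43.

33.43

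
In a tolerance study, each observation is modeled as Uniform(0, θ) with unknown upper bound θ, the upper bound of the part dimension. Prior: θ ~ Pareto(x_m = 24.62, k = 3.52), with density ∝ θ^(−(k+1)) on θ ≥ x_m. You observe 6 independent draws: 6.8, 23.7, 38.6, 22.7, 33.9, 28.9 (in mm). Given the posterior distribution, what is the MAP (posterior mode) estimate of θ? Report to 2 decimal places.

A Pareto(scale x_m, shape k) prior on the upper bound θ of Uniform(0, θ) is conjugate: posterior is Pareto(max(x_m, max xᵢ), k + n).
Sample maximum = 38.6; prior scale x_m = 24.62 → posterior scale = max = 38.60.
Posterior shape = 3.52 + 6 = 9.52.
The Pareto density is decreasing on [x_m, ∞), so the mode is x_m = 38.60.

38.60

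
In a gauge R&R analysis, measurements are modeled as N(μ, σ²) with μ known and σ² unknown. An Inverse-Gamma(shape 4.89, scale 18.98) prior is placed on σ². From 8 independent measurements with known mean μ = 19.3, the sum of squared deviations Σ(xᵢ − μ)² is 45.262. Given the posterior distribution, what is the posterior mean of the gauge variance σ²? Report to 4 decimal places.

With known mean μ and an Inverse-Gamma(α, β) prior on σ², the Normal likelihood is conjugate: posterior is Inv-Gamma(α + n/2, β + Σ(xᵢ−μ)²/2).
Posterior: Inv-Gamma(4.89 + 8/2, 18.98 + 45.262/2) = Inv-Gamma(8.89, 41.6110).
E[σ²|data] = β/(α−1) = 41.6110/7.89 = 5.2739.

5.2739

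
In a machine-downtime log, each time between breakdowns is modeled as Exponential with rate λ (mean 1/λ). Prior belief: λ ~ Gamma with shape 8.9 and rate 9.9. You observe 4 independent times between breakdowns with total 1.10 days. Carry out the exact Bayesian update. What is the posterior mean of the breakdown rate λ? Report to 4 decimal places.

1.1727

With a Gamma(shape α, rate β) prior on the exponential rate λ, the posterior after n observations with total T = Σxᵢ is Gamma(α+n, β+T).
Posterior: Gamma(8.9+4, 9.9+1.10) = Gamma(12.9, 11.00).
Posterior mean of λ = α/β = 12.9/11.00 = 1.1727.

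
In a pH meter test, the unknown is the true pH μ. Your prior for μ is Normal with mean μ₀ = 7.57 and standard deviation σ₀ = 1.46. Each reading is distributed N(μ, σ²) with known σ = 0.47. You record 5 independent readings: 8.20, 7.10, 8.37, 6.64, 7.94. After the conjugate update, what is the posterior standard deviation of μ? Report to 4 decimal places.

0.2080

For Normal data with known variance σ², a Normal(μ₀, σ₀²) prior on μ is conjugate. Posterior precision = 1/σ₀² + n/σ²; posterior mean is the precision-weighted average of μ₀ and x̄.
σ₀² = 1.46² = 2.1316, σ² = 0.47² = 0.2209; σ² + n·σ₀² = 0.2209 + 5·2.1316 = 10.8789.
Posterior precision = 1/σ₀² + n/σ² = 1/2.1316 + 5/0.2209 = (σ² + n·σ₀²)/(σ₀²σ²) = 10.8789/(2.1316·0.2209); posterior variance σₙ² = σ₀²σ²/(σ² + n·σ₀²) = 2.1316·0.2209/10.8789 = 0.043283.
Posterior SD = √σₙ² = √(2.1316·0.2209/10.8789) = 0.2080.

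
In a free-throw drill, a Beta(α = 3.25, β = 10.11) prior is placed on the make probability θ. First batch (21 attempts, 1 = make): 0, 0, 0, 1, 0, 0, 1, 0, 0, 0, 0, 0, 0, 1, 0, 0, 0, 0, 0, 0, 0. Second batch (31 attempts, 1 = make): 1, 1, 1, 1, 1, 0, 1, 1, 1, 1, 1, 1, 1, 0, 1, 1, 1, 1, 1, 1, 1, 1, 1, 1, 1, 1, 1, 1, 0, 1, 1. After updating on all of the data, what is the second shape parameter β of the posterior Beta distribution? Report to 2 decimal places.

The Beta prior is conjugate to a Binomial/Bernoulli likelihood; the update adds successes to α and failures to β.
After batch 1: Beta(3.25+3, 10.11+18) = Beta(6.25, 28.11).
After batch 2: Beta(6.25+28, 28.11+3) = Beta(34.25, 31.11).
Posterior β = 31.11.

31.11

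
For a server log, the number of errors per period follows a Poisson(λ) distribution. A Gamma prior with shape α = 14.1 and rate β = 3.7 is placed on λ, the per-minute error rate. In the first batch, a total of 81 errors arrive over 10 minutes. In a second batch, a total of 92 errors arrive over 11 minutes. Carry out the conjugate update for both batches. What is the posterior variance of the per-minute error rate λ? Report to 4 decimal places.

0.3067

With a Gamma(shape α, rate β) prior, the Poisson likelihood is conjugate: the posterior is Gamma(α + ΣXᵢ, β + n).
After batch 1: Gamma(α+S, β+n) = Gamma(14.1+81, 3.7+10) = Gamma(95.1, 13.7).
After batch 2: Gamma(α+S, β+n) = Gamma(95.1+92, 13.7+11) = Gamma(187.1, 24.7).
Var = α/β² = 187.1/24.7² = 0.3067.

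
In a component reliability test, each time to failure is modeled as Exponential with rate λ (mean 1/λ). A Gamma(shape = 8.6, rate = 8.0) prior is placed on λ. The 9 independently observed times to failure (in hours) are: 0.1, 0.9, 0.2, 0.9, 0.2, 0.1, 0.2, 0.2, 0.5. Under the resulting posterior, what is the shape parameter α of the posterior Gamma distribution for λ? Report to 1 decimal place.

With a Gamma(shape α, rate β) prior on the exponential rate λ, the posterior after n observations with total T = Σxᵢ is Gamma(α+n, β+T).
Sum of observations T = 3.3 hours; n = 9.
Posterior: Gamma(8.6+9, 8.0+3.3) = Gamma(17.6, 11.3).
Posterior α = 17.6.

17.6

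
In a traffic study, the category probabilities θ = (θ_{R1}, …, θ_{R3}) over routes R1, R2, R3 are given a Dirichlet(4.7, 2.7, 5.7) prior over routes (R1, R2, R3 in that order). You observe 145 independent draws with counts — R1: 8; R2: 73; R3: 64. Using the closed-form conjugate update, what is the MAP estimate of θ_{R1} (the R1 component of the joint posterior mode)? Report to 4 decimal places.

The Dirichlet prior is conjugate to the Multinomial likelihood: each posterior αⱼ = prior αⱼ + observed count nⱼ.
Posterior concentration: (12.7, 75.7, 69.7), total = 158.1.
Joint mode component: (α_{R1}−1)/(Σα−K) = 11.7/155.1 = 0.0754.

0.0754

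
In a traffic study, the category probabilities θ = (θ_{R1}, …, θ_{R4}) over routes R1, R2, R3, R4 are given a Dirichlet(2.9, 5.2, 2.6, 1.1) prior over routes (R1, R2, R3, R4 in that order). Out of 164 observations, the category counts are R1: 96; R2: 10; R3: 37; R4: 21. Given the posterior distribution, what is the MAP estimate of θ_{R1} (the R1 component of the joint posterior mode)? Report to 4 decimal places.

The Dirichlet prior is conjugate to the Multinomial likelihood: each posterior αⱼ = prior αⱼ + observed count nⱼ.
Posterior concentration: (98.9, 15.2, 39.6, 22.1), total = 175.8.
Joint mode component: (α_{R1}−1)/(Σα−K) = 97.9/171.8 = 0.5698.

0.5698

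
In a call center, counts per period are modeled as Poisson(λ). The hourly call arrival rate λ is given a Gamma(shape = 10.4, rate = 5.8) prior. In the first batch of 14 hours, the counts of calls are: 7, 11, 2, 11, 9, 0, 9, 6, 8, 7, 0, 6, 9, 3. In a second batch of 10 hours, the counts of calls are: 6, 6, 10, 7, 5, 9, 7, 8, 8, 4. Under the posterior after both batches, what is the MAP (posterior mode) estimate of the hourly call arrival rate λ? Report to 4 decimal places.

With a Gamma(shape α, rate β) prior, the Poisson likelihood is conjugate: the posterior is Gamma(α + ΣXᵢ, β + n).
Batch 1: sum of counts S = 88 over n = 14 hours.
After batch 1: Gamma(α+S, β+n) = Gamma(10.4+88, 5.8+14) = Gamma(98.4, 19.8).
Batch 2: sum of counts S = 70 over n = 10 hours.
After batch 2: Gamma(α+S, β+n) = Gamma(98.4+70, 19.8+10) = Gamma(168.4, 29.8).
Mode of Gamma(α,β) for α≥1 is (α−1)/β = 167.4/29.8 = 5.6174.

5.6174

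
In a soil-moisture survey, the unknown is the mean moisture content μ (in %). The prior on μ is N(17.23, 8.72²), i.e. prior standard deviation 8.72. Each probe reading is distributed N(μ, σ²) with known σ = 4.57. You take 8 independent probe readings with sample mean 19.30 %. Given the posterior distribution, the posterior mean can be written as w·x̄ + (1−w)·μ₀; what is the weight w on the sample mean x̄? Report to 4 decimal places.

0.9668

For Normal data with known variance σ², a Normal(μ₀, σ₀²) prior on μ is conjugate. Posterior precision = 1/σ₀² + n/σ²; posterior mean is the precision-weighted average of μ₀ and x̄.
σ₀² = 8.72² = 76.0384, σ² = 4.57² = 20.8849. Prior precision 1/σ₀² = 1/76.0384; data precision n/σ² = 8/20.8849.
w = (n/σ²)/(1/σ₀² + n/σ²) = n·σ₀²/(σ² + n·σ₀²) = 8·76.0384/(20.8849 + 8·76.0384) = 608.3072/629.1921 = 0.9668.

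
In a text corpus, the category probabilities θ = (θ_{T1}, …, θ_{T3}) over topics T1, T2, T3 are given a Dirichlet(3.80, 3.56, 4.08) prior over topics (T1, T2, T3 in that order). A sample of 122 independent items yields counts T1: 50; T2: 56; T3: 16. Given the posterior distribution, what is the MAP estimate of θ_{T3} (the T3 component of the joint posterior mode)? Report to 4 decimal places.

The Dirichlet prior is conjugate to the Multinomial likelihood: each posterior αⱼ = prior αⱼ + observed count nⱼ.
Posterior concentration: (53.80, 59.56, 20.08), total = 133.44.
Joint mode component: (α_{T3}−1)/(Σα−K) = 19.08/130.44 = 0.1463.

0.1463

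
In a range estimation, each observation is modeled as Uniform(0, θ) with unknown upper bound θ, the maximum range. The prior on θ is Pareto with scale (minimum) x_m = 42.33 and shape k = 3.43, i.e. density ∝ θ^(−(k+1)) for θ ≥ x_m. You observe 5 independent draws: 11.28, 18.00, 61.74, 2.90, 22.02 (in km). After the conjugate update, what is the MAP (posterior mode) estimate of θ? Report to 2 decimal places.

A Pareto(scale x_m, shape k) prior on the upper bound θ of Uniform(0, θ) is conjugate: posterior is Pareto(max(x_m, max xᵢ), k + n).
Sample maximum = 61.74; prior scale x_m = 42.33 → posterior scale = max = 61.74.
Posterior shape = 3.43 + 5 = 8.43.
The Pareto density is decreasing on [x_m, ∞), so the mode is x_m = 61.74.

61.74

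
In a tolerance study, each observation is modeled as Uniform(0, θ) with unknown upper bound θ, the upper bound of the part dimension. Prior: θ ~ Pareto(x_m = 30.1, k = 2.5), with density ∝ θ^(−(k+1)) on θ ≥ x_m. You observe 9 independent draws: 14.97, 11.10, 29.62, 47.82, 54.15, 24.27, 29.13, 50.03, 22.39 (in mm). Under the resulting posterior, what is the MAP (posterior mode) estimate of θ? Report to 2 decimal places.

54.15

A Pareto(scale x_m, shape k) prior on the upper bound θ of Uniform(0, θ) is conjugate: posterior is Pareto(max(x_m, max xᵢ), k + n).
Sample maximum = 54.15; prior scale x_m = 30.1 → posterior scale = max = 54.15.
Posterior shape = 2.5 + 9 = 11.5.
The Pareto density is decreasing on [x_m, ∞), so the mode is x_m = 54.15.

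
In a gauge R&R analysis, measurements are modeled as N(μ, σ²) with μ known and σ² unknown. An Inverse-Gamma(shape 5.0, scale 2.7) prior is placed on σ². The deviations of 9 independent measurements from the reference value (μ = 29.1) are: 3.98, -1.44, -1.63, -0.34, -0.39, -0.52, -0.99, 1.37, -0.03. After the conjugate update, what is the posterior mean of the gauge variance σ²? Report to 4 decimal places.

1.7275

With known mean μ and an Inverse-Gamma(α, β) prior on σ², the Normal likelihood is conjugate: posterior is Inv-Gamma(α + n/2, β + Σ(xᵢ−μ)²/2).
Σ(xᵢ−μ)² = (3.98)² + (-1.44)² + (-1.63)² + (-0.34)² + (-0.39)² + (-0.52)² + (-0.99)² + (1.37)² + (-0.03)² = 23.9669.
Posterior: Inv-Gamma(5.0 + 9/2, 2.7 + 23.9669/2) = Inv-Gamma(9.50, 14.68345).
E[σ²|data] = β/(α−1) = 14.68345/8.50 = 1.7275.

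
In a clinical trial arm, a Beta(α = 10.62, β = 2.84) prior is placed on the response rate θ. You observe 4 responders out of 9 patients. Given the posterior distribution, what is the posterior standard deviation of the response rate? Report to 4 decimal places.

The Beta prior is conjugate to a Binomial/Bernoulli likelihood; the update adds successes to α and failures to β.
Posterior: Beta(α+k, β+n−k) = Beta(10.62+4, 2.84+5) = Beta(14.62, 7.84).
Var = αβ/((α+β)²(α+β+1)) = 14.62·7.84/(22.46²·23.46) = 0.00968536; SD = √0.00968536 = 0.0984.

0.0984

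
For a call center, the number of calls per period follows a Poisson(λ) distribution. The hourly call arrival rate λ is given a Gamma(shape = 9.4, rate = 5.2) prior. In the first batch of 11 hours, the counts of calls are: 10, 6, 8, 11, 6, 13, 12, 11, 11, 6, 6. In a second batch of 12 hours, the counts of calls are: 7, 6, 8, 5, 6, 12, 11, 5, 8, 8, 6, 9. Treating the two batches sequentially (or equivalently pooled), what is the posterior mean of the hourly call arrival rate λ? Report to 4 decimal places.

7.1064

With a Gamma(shape α, rate β) prior, the Poisson likelihood is conjugate: the posterior is Gamma(α + ΣXᵢ, β + n).
Batch 1: sum of counts S = 100 over n = 11 hours.
After batch 1: Gamma(α+S, β+n) = Gamma(9.4+100, 5.2+11) = Gamma(109.4, 16.2).
Batch 2: sum of counts S = 91 over n = 12 hours.
After batch 2: Gamma(α+S, β+n) = Gamma(109.4+91, 16.2+12) = Gamma(200.4, 28.2).
Posterior mean = α/β = 200.4/28.2 = 7.1064.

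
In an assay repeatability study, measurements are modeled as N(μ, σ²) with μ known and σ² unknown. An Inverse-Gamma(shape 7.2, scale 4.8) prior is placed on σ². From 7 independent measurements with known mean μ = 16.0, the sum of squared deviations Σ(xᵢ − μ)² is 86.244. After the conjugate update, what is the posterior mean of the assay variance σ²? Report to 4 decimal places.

4.9404

With known mean μ and an Inverse-Gamma(α, β) prior on σ², the Normal likelihood is conjugate: posterior is Inv-Gamma(α + n/2, β + Σ(xᵢ−μ)²/2).
Posterior: Inv-Gamma(7.2 + 7/2, 4.8 + 86.244/2) = Inv-Gamma(10.70, 47.9220).
E[σ²|data] = β/(α−1) = 47.9220/9.70 = 4.9404.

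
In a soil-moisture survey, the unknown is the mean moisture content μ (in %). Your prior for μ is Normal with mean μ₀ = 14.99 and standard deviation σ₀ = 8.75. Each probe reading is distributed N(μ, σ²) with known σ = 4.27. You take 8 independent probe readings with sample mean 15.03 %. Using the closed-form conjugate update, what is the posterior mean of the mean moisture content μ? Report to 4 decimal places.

15.0288

For Normal data with known variance σ², a Normal(μ₀, σ₀²) prior on μ is conjugate. Posterior precision = 1/σ₀² + n/σ²; posterior mean is the precision-weighted average of μ₀ and x̄.
n·x̄ = 8·15.03 = 120.24.
σ₀² = 8.75² = 76.5625, σ² = 4.27² = 18.2329; σ² + n·σ₀² = 18.2329 + 8·76.5625 = 630.7329.
Posterior mean = (μ₀/σ₀² + n·x̄/σ²)/(1/σ₀² + n/σ²) = (σ²·μ₀ + σ₀²·n·x̄)/(σ² + n·σ₀²) = (18.2329·14.99 + 76.5625·120.24)/630.7329 = 9479.186171/630.7329 = 15.0288.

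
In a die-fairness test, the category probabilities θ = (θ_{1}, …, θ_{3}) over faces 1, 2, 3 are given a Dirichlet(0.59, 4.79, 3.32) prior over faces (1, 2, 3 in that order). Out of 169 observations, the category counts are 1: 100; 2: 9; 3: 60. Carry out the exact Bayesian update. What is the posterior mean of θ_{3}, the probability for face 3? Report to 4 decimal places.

The Dirichlet prior is conjugate to the Multinomial likelihood: each posterior αⱼ = prior αⱼ + observed count nⱼ.
Posterior concentration: (100.59, 13.79, 63.32), total = 177.70.
E[θ_{3}|data] = α_{3}/Σα = 63.32/177.70 = 0.3563.

0.3563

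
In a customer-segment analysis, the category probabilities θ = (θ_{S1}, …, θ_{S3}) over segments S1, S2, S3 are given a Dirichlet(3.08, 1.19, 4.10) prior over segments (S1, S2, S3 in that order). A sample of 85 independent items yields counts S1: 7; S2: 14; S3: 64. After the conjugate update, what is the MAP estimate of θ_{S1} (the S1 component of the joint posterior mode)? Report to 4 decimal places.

The Dirichlet prior is conjugate to the Multinomial likelihood: each posterior αⱼ = prior αⱼ + observed count nⱼ.
Posterior concentration: (10.08, 15.19, 68.10), total = 93.37.
Joint mode component: (α_{S1}−1)/(Σα−K) = 9.08/90.37 = 0.1005.

0.1005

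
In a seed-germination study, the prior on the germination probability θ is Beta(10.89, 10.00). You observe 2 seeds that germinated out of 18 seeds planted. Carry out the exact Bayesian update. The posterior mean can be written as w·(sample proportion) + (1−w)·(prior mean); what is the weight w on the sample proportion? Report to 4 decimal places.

0.4628

The Beta prior is conjugate to a Binomial/Bernoulli likelihood; the update adds successes to α and failures to β.
Posterior mean = (α₀+k)/(α₀+β₀+n) = [n/(α₀+β₀+n)]·(k/n) + [(α₀+β₀)/(α₀+β₀+n)]·α₀/(α₀+β₀), so only n and the prior enter the weight.
The weight on the data is w = n/(α₀+β₀+n) = 18/(10.89+10.00+18) = 18/38.89 = 0.4628.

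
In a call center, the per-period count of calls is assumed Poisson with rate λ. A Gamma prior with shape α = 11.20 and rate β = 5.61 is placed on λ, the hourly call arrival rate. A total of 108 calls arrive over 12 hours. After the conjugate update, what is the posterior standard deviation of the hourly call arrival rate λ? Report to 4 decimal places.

With a Gamma(shape α, rate β) prior, the Poisson likelihood is conjugate: the posterior is Gamma(α + ΣXᵢ, β + n).
Posterior: Gamma(α+S, β+n) = Gamma(11.20+108, 5.61+12) = Gamma(119.20, 17.61).
SD = √α/β = √119.20/17.61 = 0.6200.

0.6200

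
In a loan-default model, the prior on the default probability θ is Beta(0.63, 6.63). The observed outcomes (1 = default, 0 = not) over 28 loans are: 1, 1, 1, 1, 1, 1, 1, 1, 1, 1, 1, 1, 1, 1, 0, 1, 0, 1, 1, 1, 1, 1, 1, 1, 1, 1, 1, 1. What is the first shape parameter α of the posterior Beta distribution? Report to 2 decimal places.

26.63

The Beta prior is conjugate to a Binomial/Bernoulli likelihood; the update adds successes to α and failures to β.
Posterior: Beta(α+k, β+n−k) = Beta(0.63+26, 6.63+2) = Beta(26.63, 8.63).
Posterior α = 26.63.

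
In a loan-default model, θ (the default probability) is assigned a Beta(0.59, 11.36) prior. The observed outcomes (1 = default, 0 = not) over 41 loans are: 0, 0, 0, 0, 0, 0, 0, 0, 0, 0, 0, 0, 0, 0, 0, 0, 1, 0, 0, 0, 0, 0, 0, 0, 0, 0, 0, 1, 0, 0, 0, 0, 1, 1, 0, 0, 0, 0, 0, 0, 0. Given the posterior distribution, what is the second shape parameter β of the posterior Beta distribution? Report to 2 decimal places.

48.36

The Beta prior is conjugate to a Binomial/Bernoulli likelihood; the update adds successes to α and failures to β.
Posterior: Beta(α+k, β+n−k) = Beta(0.59+4, 11.36+37) = Beta(4.59, 48.36).
Posterior β = 48.36.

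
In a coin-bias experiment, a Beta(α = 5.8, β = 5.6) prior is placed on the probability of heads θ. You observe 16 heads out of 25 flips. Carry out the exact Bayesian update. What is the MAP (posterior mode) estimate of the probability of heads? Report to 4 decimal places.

0.6047

The Beta prior is conjugate to a Binomial/Bernoulli likelihood; the update adds successes to α and failures to β.
Posterior: Beta(α+k, β+n−k) = Beta(5.8+16, 5.6+9) = Beta(21.8, 14.6).
Mode of Beta(a,b) for a,b>1 is (a−1)/(a+b−2) = 20.8/34.4 = 0.6047.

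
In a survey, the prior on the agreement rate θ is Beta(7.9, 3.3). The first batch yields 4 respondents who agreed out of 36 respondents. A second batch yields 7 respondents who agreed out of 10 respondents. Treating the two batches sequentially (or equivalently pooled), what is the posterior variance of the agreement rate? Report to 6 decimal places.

The Beta prior is conjugate to a Binomial/Bernoulli likelihood; the update adds successes to α and failures to β.
After batch 1: Beta(7.9+4, 3.3+32) = Beta(11.9, 35.3).
After batch 2: Beta(11.9+7, 35.3+3) = Beta(18.9, 38.3).
Var = αβ/((α+β)²(α+β+1)) = 18.9·38.3/(57.2²·58.2) = 0.003801.

0.003801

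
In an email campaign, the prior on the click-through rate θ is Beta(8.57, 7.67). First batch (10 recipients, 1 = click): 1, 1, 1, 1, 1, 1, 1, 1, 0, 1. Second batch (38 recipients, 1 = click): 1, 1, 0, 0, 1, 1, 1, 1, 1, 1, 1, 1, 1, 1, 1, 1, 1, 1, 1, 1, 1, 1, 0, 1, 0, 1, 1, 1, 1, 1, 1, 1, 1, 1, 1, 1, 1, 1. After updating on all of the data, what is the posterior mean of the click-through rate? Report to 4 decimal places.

The Beta prior is conjugate to a Binomial/Bernoulli likelihood; the update adds successes to α and failures to β.
After batch 1: Beta(8.57+9, 7.67+1) = Beta(17.57, 8.67).
After batch 2: Beta(17.57+34, 8.67+4) = Beta(51.57, 12.67).
Posterior mean = α/(α+β) = 51.57/64.24 = 0.8028.

0.8028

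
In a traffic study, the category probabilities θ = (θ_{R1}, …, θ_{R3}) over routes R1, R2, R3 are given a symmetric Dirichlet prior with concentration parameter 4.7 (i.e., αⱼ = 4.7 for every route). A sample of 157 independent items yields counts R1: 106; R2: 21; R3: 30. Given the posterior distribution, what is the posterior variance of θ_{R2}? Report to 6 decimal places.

The Dirichlet prior is conjugate to the Multinomial likelihood: each posterior αⱼ = prior αⱼ + observed count nⱼ.
Posterior concentration: (110.7, 25.7, 34.7), total = 171.1.
Var[θ_j] = α_j(Σα−α_j)/((Σα)²(Σα+1)) = 25.7·145.4/(171.1²·172.1) = 0.000742.

0.000742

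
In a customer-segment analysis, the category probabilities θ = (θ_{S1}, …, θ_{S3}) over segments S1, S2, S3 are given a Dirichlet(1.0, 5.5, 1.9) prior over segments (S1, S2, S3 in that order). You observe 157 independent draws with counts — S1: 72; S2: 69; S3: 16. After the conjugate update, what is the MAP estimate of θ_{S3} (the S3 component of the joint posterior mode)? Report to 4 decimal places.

The Dirichlet prior is conjugate to the Multinomial likelihood: each posterior αⱼ = prior αⱼ + observed count nⱼ.
Posterior concentration: (73.0, 74.5, 17.9), total = 165.4.
Joint mode component: (α_{S3}−1)/(Σα−K) = 16.9/162.4 = 0.1041.

0.1041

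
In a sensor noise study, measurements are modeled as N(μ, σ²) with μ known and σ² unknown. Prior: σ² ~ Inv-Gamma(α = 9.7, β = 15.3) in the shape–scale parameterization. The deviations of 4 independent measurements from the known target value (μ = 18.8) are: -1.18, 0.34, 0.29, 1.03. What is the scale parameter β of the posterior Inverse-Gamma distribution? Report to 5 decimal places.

With known mean μ and an Inverse-Gamma(α, β) prior on σ², the Normal likelihood is conjugate: posterior is Inv-Gamma(α + n/2, β + Σ(xᵢ−μ)²/2).
Σ(xᵢ−μ)² = (-1.18)² + (0.34)² + (0.29)² + (1.03)² = 2.6530.
Posterior: Inv-Gamma(9.7 + 4/2, 15.3 + 2.6530/2) = Inv-Gamma(11.70, 16.62650).
Posterior β = 16.62650.

16.62650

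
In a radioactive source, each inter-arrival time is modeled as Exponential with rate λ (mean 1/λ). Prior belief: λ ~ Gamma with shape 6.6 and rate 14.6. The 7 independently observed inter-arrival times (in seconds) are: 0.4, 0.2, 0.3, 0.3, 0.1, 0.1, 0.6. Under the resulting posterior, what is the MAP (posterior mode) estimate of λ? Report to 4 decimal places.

0.7590

With a Gamma(shape α, rate β) prior on the exponential rate λ, the posterior after n observations with total T = Σxᵢ is Gamma(α+n, β+T).
Sum of observations T = 2.0 seconds; n = 7.
Posterior: Gamma(6.6+7, 14.6+2.0) = Gamma(13.6, 16.6).
Mode = (α−1)/β = 0.7590.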